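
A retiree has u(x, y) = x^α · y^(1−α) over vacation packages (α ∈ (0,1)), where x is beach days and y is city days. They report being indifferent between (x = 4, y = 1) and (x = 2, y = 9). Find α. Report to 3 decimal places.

α ≈ 0.760

The Cobb–Douglas utilities coincide, so 4^α·1^(1−α) = 2^α·9^(1−α).
Rearrange to (4/2)^α = (9/1)^(1−α) and take logs: α·0.693147 = (1−α)·2.197225.
So α/(1−α) = (2.197225)/(0.693147) = 3.169926, and α = 3.169926/4.169926 ≈ 0.760.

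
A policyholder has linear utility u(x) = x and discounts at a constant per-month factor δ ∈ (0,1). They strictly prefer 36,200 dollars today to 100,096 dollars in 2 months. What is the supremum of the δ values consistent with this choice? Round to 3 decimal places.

δ < 0.601

Comparing present values: 36200 > δ^2·100096.
Dividing by 100096: δ^2 < 0.36165. Both sides are positive, so the square root keeps the direction.
δ < (36200/100096)^(1/2) ≈ 0.601.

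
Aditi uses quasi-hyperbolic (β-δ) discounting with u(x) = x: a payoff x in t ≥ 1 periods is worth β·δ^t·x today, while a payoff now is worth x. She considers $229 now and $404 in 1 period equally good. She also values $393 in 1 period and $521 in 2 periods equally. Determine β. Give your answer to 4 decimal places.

β ≈ 0.7514

From the later pair, β·δ^1·393 = β·δ^2·521; dividing through, δ = 393/521 = 0.75432.
Now use the now-vs-future pair: 229 = β·δ·404 gives β = 229/(0.75432·404) ≈ 0.7514.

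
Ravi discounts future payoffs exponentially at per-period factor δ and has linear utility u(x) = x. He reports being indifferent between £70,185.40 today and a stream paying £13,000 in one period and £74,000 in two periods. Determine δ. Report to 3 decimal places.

The stream is worth 13000δ + 74000δ² today, so 13000δ + 74000δ² = 70185.40.
So 74000δ² + 13000δ − 70185.40 = 0.
The positive root is δ = [−13000 + √(13000² + 4·74000·70185.40)] / (2·74000) = (−13000 + 144720.000)/148000 ≈ 0.890.

δ ≈ 0.890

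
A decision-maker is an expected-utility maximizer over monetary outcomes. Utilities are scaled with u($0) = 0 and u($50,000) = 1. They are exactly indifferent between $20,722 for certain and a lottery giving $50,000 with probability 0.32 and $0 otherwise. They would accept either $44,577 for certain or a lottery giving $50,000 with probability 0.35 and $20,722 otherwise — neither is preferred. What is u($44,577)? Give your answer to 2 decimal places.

From the first indifference, u($20,722) = 0.32·u($50,000) + 0.68·u($0) = 0.32·1 + 0.68·0 = 0.32.
The second indifference gives u($44,577) = 0.35·u($50,000) + 0.65·u($20,722) = 0.35·1.00 + 0.65·0.32 = 0.5580.

0.56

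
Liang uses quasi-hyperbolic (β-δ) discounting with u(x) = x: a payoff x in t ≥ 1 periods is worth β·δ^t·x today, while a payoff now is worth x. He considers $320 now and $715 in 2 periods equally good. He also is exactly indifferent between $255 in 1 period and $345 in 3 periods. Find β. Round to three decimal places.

Both payoffs in the second observation are in the future, so β drops out: δ^1·255 = δ^3·345 ⇒ δ^2 = 255/345 = 0.73913, so δ = 0.85973.
Now use the now-vs-future pair: 320 = β·δ^2·715 gives β = 320/(0.73913·715) ≈ 0.606.

β ≈ 0.606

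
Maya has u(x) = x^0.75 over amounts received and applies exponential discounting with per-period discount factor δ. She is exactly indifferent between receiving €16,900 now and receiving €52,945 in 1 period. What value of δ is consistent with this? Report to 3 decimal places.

δ ≈ 0.425

Equating discounted utilities: u(16900) = δ·u(52945) ⇒ δ = u(16900)/u(52945).
With u(x) = x^0.75: δ = 16900^0.75/52945^0.75 = (16900/52945)^0.75 = 0.42466.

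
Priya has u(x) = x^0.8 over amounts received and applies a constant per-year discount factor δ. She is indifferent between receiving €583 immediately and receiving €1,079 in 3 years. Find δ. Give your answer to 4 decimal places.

δ ≈ 0.8486

Equating discounted utilities: u(583) = δ^3·u(1079) ⇒ δ^3 = u(583)/u(1079).
With u(x) = x^0.8: δ^3 = 583^0.8/1079^0.8 = (583/1079)^0.8 = 0.61111.
Hence δ = (0.61111)^(1/3) = 0.848606.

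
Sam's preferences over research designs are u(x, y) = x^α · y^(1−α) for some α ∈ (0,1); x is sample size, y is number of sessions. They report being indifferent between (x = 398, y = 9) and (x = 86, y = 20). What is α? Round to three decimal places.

The Cobb–Douglas utilities coincide, so 398^α·9^(1−α) = 86^α·20^(1−α).
(398/86)^α = (20/9)^(1−α); take logs: α·ln(398/86) = (1−α)·ln(20/9), i.e. α·1.532105 = (1−α)·0.798508.
With A = 1.532105 and B = 0.798508: α·A = (1−α)·B, so α = B/(A+B) = 0.798508/2.330613 ≈ 0.343.

α ≈ 0.343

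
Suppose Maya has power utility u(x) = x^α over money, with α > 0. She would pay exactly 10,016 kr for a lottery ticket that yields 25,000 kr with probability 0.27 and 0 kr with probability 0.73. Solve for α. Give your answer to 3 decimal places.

α ≈ 1.431

EU(lottery) = 0.27·25000^α + 0.73·0 = 0.27·25000^α.
Setting u(10016) equal to that: 10016^α = 0.27·25000^α ⇒ (10016/25000)^α = 0.27.
Take logs: α = ln 0.27 / ln(10016/25000) ≈ 1.43145.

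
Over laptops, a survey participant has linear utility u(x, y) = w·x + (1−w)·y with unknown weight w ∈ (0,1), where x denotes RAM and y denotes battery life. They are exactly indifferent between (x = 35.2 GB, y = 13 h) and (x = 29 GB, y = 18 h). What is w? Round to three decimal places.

Equating utilities: w·35.2 + (1−w)·13 = w·29 + (1−w)·18.
Rearranging, 6.2·w − 5·(1−w) = 0.
The marginal rate of substitution is 5/6.2, so w = 5/(6.2+5) = 0.446.

w = 0.446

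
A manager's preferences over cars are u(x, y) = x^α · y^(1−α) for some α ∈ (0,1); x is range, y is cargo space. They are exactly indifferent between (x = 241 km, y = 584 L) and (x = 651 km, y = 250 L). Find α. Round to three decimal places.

Set the two utilities equal: 241^α·584^(1−α) = 651^α·250^(1−α).
Taking logs: α·ln 241 + (1−α)·ln 584 = α·ln 651 + (1−α)·ln 250, i.e. α·-0.993713 = (1−α)·-0.848440.
With A = -0.993713 and B = -0.848440: α·A = (1−α)·B, so α = B/(A+B) = -0.848440/-1.842153 ≈ 0.461.

α ≈ 0.461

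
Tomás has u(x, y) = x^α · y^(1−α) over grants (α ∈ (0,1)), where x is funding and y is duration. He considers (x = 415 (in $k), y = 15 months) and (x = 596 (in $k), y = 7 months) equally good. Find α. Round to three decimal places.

α ≈ 0.678

Indifference: 415^α · 15^(1−α) = 596^α · 7^(1−α).
Taking logs: α·ln 415 + (1−α)·ln 15 = α·ln 596 + (1−α)·ln 7, i.e. α·-0.361962 = (1−α)·-0.762140.
With A = -0.361962 and B = -0.762140: α·A = (1−α)·B, so α = B/(A+B) = -0.762140/-1.124102 ≈ 0.678.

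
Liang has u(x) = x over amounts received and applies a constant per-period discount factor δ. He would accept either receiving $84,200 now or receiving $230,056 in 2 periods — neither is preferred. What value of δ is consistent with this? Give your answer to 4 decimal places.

Equating discounted utilities: u(84200) = δ^2·u(230056) ⇒ δ^2 = u(84200)/u(230056).
With u(x) = x: δ^2 = 84200/230056 = 0.36600.
So δ = 0.36600^(1/2) ≈ 0.6050.

δ ≈ 0.6050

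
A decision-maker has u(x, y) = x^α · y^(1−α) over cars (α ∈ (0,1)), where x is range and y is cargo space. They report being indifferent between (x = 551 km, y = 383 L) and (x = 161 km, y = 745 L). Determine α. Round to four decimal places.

Indifference: 551^α · 383^(1−α) = 161^α · 745^(1−α).
Rearrange to (551/161)^α = (745/383)^(1−α) and take logs: α·1.2303304 = (1−α)·0.6653492.
With A = 1.2303304 and B = 0.6653492: α·A = (1−α)·B, so α = B/(A+B) = 0.6653492/1.8956796 ≈ 0.3510.

α ≈ 0.3510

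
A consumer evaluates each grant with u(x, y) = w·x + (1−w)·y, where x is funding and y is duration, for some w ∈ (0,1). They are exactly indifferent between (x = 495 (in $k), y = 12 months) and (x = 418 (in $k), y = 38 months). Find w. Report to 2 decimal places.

Equating utilities: w·495 + (1−w)·12 = w·418 + (1−w)·38.
Rearranging, 77·w − 26·(1−w) = 0.
The marginal rate of substitution is 26/77, so w = 26/(77+26) = 0.25.

w = 0.25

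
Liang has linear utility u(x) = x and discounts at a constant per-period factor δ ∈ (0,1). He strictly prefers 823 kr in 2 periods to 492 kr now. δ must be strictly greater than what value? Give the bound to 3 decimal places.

δ > 0.773

The preference means 492 < δ^2·823.
So δ^2 > 492/823 = 0.59781; taking the square root of both positive sides preserves the inequality.
δ > (492/823)^(1/2) ≈ 0.773.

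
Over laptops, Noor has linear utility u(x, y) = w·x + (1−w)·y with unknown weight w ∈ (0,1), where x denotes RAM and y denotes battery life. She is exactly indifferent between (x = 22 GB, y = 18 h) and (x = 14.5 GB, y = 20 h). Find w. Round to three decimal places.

Indifference: w·22 + (1−w)·18 = w·14.5 + (1−w)·20.
Rearranging, 7.5·w − 2·(1−w) = 0.
Hence w = 2/(7.5+2) = 2/9.5 = 0.211.

w = 0.211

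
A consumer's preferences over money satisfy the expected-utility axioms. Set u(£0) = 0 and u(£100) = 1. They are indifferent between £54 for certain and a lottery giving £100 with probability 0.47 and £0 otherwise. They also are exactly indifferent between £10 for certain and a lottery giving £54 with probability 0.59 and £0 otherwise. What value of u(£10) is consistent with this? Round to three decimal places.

The first gamble pins u(£54): it must equal 0.47·1 + 0.53·0 = 0.47.
The second indifference gives u(£10) = 0.59·u(£54) + 0.41·u(£0) = 0.59·0.47 + 0.41·0.00 = 0.2773.

0.277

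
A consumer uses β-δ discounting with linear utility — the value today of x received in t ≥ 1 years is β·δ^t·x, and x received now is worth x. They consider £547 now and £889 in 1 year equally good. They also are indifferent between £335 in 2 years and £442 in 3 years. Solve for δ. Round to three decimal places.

δ ≈ 0.758

From the later pair, β·δ^2·335 = β·δ^3·442; dividing through, δ = 335/442 = 0.75792.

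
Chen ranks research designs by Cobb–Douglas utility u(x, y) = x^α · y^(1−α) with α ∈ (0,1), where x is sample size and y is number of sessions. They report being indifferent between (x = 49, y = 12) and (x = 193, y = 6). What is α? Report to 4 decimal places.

α ≈ 0.3358

Set the two utilities equal: 49^α·12^(1−α) = 193^α·6^(1−α).
(49/193)^α = (6/12)^(1−α); take logs: α·ln(49/193) = (1−α)·ln(6/12), i.e. α·-1.3708699 = (1−α)·-0.6931472.
So α/(1−α) = (-0.6931472)/(-1.3708699) = 0.5056258, and α = 0.5056258/1.5056258 ≈ 0.3358.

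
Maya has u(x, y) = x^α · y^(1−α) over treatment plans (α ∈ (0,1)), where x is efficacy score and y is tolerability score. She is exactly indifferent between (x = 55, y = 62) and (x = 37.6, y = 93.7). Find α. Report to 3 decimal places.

α ≈ 0.521

The Cobb–Douglas utilities coincide, so 55^α·62^(1−α) = 37.6^α·93.7^(1−α).
Rearrange to (55/37.6)^α = (93.7/62)^(1−α) and take logs: α·0.380329 = (1−α)·0.412964.
With A = 0.380329 and B = 0.412964: α·A = (1−α)·B, so α = B/(A+B) = 0.412964/0.793293 ≈ 0.521.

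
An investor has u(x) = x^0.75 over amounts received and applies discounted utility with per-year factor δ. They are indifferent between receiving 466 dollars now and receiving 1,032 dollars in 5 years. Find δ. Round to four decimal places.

δ ≈ 0.8876

Indifference means u(466) = δ^5 · u(1032), so δ^5 = u(466)/u(1032).
Since u(x) = x^0.75, δ^5 = (466/1032)^0.75 = 0.45155^0.75 = 0.55085.
Taking the 5th root: δ = 0.55085^(1/5) ≈ 0.8876.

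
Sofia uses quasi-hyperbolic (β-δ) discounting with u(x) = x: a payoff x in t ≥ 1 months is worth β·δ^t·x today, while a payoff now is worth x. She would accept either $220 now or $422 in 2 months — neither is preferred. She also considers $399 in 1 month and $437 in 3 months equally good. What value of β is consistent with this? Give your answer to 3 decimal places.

β ≈ 0.571

From the later pair, β·δ^1·399 = β·δ^3·437; dividing through, δ^2 = 399/437 = 0.91304, so δ = 0.95553.
Now use the now-vs-future pair: 220 = β·δ^2·422 gives β = 220/(0.91304·422) ≈ 0.571.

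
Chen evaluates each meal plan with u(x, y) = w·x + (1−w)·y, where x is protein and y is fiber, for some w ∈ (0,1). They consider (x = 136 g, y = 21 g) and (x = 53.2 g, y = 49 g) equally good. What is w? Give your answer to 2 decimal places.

u(136,21) = u(53.2,49) means w·136 + (1−w)·21 = w·53.2 + (1−w)·49.
w·(136−53.2) = (1−w)·(49−21), i.e. w·82.8 = (1−w)·28.
So w/(1−w) = 28/82.8 = 0.3382, giving w = 28/(82.8+28) = 0.25.

w = 0.25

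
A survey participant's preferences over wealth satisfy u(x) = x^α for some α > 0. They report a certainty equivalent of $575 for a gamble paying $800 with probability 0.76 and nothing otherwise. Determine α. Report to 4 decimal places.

α ≈ 0.8310

The lottery's expected utility is 0.76·u(800) + 0.24·u(0) = 0.76·800^α (since u(0) = 0 for α > 0).
Setting u(575) equal to that: 575^α = 0.76·800^α ⇒ (575/800)^α = 0.76.
α = ln(0.76) / ln(575/800) = -0.2744368/-0.3302417 ≈ 0.8310.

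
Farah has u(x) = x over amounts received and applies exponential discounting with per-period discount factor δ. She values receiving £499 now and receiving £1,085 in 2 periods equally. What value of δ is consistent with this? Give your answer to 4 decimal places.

Indifference means u(499) = δ^2 · u(1085), so δ^2 = u(499)/u(1085).
With u(x) = x: δ^2 = 499/1085 = 0.45991.
Hence δ = (0.45991)^(1/2) = 0.678165.

δ ≈ 0.6782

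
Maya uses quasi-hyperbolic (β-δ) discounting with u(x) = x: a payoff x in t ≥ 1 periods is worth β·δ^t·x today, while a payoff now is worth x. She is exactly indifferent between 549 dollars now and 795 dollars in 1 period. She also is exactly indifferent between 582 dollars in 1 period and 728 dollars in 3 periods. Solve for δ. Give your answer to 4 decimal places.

δ ≈ 0.8941

The second indifference involves only future payoffs, so β cancels: β·δ^1·582 = β·δ^3·728, giving δ^2 = 582/728 = 0.79945, so δ = 0.89412.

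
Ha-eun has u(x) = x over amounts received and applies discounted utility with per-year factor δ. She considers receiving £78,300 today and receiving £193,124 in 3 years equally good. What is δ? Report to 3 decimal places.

δ ≈ 0.740

Equating discounted utilities: u(78300) = δ^3·u(193124) ⇒ δ^3 = u(78300)/u(193124).
With u(x) = x: δ^3 = 78300/193124 = 0.40544.
So δ = 0.40544^(1/3) ≈ 0.740.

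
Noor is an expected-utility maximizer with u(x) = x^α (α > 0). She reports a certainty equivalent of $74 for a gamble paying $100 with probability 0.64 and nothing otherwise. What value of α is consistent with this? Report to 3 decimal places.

α ≈ 1.482

Since u(0) = 0, the lottery's EU is 0.64·100^α.
Setting u(74) equal to that: 74^α = 0.64·100^α ⇒ (74/100)^α = 0.64.
α = ln(0.64) / ln(74/100) = -0.446287/-0.301105 ≈ 1.482.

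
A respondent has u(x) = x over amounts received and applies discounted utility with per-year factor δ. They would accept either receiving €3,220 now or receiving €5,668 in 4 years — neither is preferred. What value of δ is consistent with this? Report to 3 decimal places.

δ ≈ 0.868

The payoff in 4 years is discounted by δ^4, so u(3220) = δ^4·u(5668) and δ^4 = u(3220)/u(5668).
With u(x) = x: δ^4 = 3220/5668 = 0.56810.
So δ = 0.56810^(1/4) ≈ 0.868.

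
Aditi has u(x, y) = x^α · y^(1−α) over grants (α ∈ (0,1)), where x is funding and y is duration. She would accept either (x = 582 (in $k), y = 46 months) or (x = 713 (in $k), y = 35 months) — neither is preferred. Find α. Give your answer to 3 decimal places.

α ≈ 0.574

Set the two utilities equal: 582^α·46^(1−α) = 713^α·35^(1−α).
Taking logs: α·ln 582 + (1−α)·ln 46 = α·ln 713 + (1−α)·ln 35, i.e. α·-0.203011 = (1−α)·-0.273293.
So α/(1−α) = (-0.273293)/(-0.203011) = 1.346198, and α = 1.346198/2.346198 ≈ 0.574.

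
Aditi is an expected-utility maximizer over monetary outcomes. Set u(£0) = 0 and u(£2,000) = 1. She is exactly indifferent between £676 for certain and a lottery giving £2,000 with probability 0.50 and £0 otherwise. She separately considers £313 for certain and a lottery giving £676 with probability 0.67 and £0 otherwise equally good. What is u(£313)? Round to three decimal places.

0.335

From the first indifference, u(£676) = 0.50·u(£2,000) + 0.50·u(£0) = 0.50·1 + 0.50·0 = 0.50.
Then u(£313) = 0.67·u(£676) + 0.33·u(£0) = 0.67·0.50 + 0.33·0.00 = 0.3350.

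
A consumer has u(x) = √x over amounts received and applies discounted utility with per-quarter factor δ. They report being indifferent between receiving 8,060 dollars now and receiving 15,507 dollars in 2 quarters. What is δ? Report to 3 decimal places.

The payoff in 2 quarters is discounted by δ^2, so u(8060) = δ^2·u(15507) and δ^2 = u(8060)/u(15507).
Since u(x) = √x, δ^2 = √(8060/15507) = 0.72095.
So δ = 0.72095^(1/2) ≈ 0.849.

δ ≈ 0.849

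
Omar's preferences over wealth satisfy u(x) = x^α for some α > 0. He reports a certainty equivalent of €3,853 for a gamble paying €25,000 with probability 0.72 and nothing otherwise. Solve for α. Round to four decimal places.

EU(lottery) = 0.72·25000^α + 0.28·0 = 0.72·25000^α.
Equating: 3853^α = 0.72·25000^α, i.e. 0.1541^α = 0.72.
Take logs: α = ln 0.72 / ln(3853/25000) ≈ 0.175668.

α ≈ 0.1757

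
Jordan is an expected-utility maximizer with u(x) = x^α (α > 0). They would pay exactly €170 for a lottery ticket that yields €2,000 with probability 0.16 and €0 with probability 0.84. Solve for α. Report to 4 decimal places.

α ≈ 0.7434

EU(lottery) = 0.16·2000^α + 0.84·0 = 0.16·2000^α.
Indifference: 170^α = 0.16·2000^α, so (170/2000)^α = 0.16.
α = ln(0.16) / ln(170/2000) = -1.8325815/-2.4651040 ≈ 0.7434.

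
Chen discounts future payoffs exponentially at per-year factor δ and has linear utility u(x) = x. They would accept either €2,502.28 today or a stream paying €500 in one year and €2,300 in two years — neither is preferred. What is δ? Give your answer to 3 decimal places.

δ ≈ 0.940

Present value of the stream is 500·δ + 2300·δ². Indifference gives 500δ + 2300δ² = 2502.28.
Rearranged: 2300δ² + 500δ − 2502.28 = 0.
The positive root is δ = [−500 + √(500² + 4·2300·2502.28)] / (2·2300) = (−500 + 4824.000)/4600 ≈ 0.940.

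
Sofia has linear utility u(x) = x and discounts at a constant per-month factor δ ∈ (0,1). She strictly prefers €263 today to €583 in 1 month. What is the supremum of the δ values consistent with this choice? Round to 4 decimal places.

δ < 0.4511

The preference means 263 > δ·583.
Dividing through by 583 gives δ < 0.45111.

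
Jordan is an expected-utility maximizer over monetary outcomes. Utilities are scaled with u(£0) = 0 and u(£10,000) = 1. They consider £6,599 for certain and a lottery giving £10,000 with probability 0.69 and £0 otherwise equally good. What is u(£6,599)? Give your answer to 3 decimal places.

0.690

The indifference gives u(£6,599) = 0.69·u(£10,000) + 0.31·u(£0) = 0.69·1 + 0.31·0 = 0.69.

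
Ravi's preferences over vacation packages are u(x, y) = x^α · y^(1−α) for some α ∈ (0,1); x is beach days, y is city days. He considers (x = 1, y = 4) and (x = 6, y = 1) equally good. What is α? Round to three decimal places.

α ≈ 0.436

Set the two utilities equal: 1^α·4^(1−α) = 6^α·1^(1−α).
Rearrange to (1/6)^α = (1/4)^(1−α) and take logs: α·-1.791759 = (1−α)·-1.386294.
So α/(1−α) = (-1.386294)/(-1.791759) = 0.773706, and α = 0.773706/1.773706 ≈ 0.436.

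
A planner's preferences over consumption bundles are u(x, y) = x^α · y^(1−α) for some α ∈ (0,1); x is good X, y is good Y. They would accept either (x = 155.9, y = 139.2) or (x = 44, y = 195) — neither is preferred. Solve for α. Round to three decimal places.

Set the two utilities equal: 155.9^α·139.2^(1−α) = 44^α·195^(1−α).
Rearrange to (155.9/44)^α = (195/139.2)^(1−α) and take logs: α·1.265025 = (1−α)·0.337088.
With A = 1.265025 and B = 0.337088: α·A = (1−α)·B, so α = B/(A+B) = 0.337088/1.602113 ≈ 0.210.

α ≈ 0.210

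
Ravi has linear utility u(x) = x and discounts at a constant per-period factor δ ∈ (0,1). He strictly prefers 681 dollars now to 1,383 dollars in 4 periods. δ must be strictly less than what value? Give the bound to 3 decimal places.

δ < 0.838

Comparing present values: 681 > δ^4·1383.
Dividing by 1383: δ^4 < 0.49241. Both sides are positive, so the 4th root keeps the direction.
δ < (681/1383)^(1/4) ≈ 0.838.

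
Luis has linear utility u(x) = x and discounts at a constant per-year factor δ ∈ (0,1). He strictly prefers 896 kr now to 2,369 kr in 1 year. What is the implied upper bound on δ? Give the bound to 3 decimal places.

The preference means 896 > δ·2369.
So δ < 896/2369 = 0.37822.

δ < 0.378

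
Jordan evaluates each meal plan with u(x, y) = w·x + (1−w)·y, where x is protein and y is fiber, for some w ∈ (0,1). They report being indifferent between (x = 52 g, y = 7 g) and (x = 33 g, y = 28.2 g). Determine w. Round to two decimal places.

Equating utilities: w·52 + (1−w)·7 = w·33 + (1−w)·28.2.
Collecting terms: w·19 = (1−w)·21.2.
So w/(1−w) = 21.2/19 = 1.1158, giving w = 21.2/(19+21.2) = 0.53.

w = 0.53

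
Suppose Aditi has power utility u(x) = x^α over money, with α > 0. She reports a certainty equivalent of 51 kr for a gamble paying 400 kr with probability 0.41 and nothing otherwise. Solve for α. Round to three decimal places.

The lottery's expected utility is 0.41·u(400) + 0.59·u(0) = 0.41·400^α (since u(0) = 0 for α > 0).
Indifference: 51^α = 0.41·400^α, so (51/400)^α = 0.41.
α = ln(0.41) / ln(51/400) = -0.891598/-2.059639 ≈ 0.433.

α ≈ 0.433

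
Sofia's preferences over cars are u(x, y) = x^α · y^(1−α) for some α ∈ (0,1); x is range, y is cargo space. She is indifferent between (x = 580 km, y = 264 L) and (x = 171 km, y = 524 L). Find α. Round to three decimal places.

α ≈ 0.360

Indifference: 580^α · 264^(1−α) = 171^α · 524^(1−α).
Taking logs: α·ln 580 + (1−α)·ln 264 = α·ln 171 + (1−α)·ln 524, i.e. α·1.221365 = (1−α)·0.685543.
So α/(1−α) = (0.685543)/(1.221365) = 0.561292, and α = 0.561292/1.561292 ≈ 0.360.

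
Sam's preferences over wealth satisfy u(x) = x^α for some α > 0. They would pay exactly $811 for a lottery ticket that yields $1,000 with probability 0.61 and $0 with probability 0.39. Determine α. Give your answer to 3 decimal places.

α ≈ 2.360

EU(lottery) = 0.61·1000^α + 0.39·0 = 0.61·1000^α.
Equating: 811^α = 0.61·1000^α, i.e. 0.8110^α = 0.61.
α = ln(0.61) / ln(811/1000) = -0.494296/-0.209487 ≈ 2.360.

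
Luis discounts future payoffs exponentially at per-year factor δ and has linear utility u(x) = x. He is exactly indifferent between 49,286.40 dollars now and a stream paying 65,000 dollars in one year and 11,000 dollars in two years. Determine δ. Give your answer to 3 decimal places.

δ ≈ 0.680

The stream is worth 65000δ + 11000δ² today, so 65000δ + 11000δ² = 49286.40.
That is, 11000δ² + 65000δ − 49286.40 = 0, a quadratic in δ.
The positive root is δ = [−65000 + √(65000² + 4·11000·49286.40)] / (2·11000) = (−65000 + 79960.000)/22000 ≈ 0.680.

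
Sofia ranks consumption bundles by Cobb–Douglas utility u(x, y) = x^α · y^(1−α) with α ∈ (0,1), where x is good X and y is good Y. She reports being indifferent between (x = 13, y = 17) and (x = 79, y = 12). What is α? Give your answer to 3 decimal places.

Indifference: 13^α · 17^(1−α) = 79^α · 12^(1−α).
(13/79)^α = (12/17)^(1−α); take logs: α·ln(13/79) = (1−α)·ln(12/17), i.e. α·-1.804498 = (1−α)·-0.348307.
So α/(1−α) = (-0.348307)/(-1.804498) = 0.193022, and α = 0.193022/1.193022 ≈ 0.162.

α ≈ 0.162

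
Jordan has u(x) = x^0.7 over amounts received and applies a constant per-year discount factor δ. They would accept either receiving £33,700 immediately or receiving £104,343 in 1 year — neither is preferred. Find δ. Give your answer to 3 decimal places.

δ ≈ 0.453

Equating discounted utilities: u(33700) = δ·u(104343) ⇒ δ = u(33700)/u(104343).
With u(x) = x^0.7: δ = 33700^0.7/104343^0.7 = (33700/104343)^0.7 = 0.45333.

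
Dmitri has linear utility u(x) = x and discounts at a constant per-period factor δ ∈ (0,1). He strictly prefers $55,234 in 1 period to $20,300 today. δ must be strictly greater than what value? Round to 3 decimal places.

δ > 0.368

Comparing present values: 20300 < δ·55234.
So δ > 20300/55234 = 0.36753.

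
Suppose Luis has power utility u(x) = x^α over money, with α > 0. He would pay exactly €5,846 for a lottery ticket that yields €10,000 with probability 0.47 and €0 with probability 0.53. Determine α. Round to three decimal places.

α ≈ 1.406

EU(lottery) = 0.47·10000^α + 0.53·0 = 0.47·10000^α.
Equating: 5846^α = 0.47·10000^α, i.e. 0.5846^α = 0.47.
Take logs: α = ln 0.47 / ln(5846/10000) ≈ 1.40645.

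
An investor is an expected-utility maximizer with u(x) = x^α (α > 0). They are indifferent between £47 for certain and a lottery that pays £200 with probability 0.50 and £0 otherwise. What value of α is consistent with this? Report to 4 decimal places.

α ≈ 0.4786

EU(lottery) = 0.50·200^α + 0.50·0 = 0.50·200^α.
Setting u(47) equal to that: 47^α = 0.50·200^α ⇒ (47/200)^α = 0.50.
α = ln(0.50) / ln(47/200) = -0.6931472/-1.4481698 ≈ 0.4786.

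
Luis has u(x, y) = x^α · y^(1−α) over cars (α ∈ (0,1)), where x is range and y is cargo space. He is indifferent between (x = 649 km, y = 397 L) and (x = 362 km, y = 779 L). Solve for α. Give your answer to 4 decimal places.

α ≈ 0.5359

Set the two utilities equal: 649^α·397^(1−α) = 362^α·779^(1−α).
Taking logs: α·ln 649 + (1−α)·ln 397 = α·ln 362 + (1−α)·ln 779, i.e. α·0.5837885 = (1−α)·0.6740748.
With A = 0.5837885 and B = 0.6740748: α·A = (1−α)·B, so α = B/(A+B) = 0.6740748/1.2578633 ≈ 0.5359.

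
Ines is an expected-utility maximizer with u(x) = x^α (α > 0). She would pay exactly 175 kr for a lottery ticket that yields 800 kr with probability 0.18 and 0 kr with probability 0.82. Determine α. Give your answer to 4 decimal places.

Since u(0) = 0, the lottery's EU is 0.18·800^α.
Setting u(175) equal to that: 175^α = 0.18·800^α ⇒ (175/800)^α = 0.18.
Take logs: α = ln 0.18 / ln(175/800) ≈ 1.128286.

α ≈ 1.1283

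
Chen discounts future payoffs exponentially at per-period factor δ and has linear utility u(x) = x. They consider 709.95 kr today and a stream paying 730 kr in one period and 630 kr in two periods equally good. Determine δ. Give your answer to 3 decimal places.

The stream is worth 730δ + 630δ² today, so 730δ + 630δ² = 709.95.
So 630δ² + 730δ − 709.95 = 0.
δ = (−730 + √(730² + 4·630·709.95)) / (2·630) = (−730 + √2321974.00) / 1260 ≈ 0.630.

δ ≈ 0.630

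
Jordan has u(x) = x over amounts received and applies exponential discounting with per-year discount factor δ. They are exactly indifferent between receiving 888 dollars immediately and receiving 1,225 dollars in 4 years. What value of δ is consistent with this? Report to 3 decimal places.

Indifference means u(888) = δ^4 · u(1225), so δ^4 = u(888)/u(1225).
With u(x) = x: δ^4 = 888/1225 = 0.72490.
Taking the 4th root: δ = 0.72490^(1/4) ≈ 0.923.

δ ≈ 0.923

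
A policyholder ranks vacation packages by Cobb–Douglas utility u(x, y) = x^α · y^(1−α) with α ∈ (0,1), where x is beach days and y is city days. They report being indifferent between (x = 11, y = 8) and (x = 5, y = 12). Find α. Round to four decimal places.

α ≈ 0.3396

The Cobb–Douglas utilities coincide, so 11^α·8^(1−α) = 5^α·12^(1−α).
Taking logs: α·ln 11 + (1−α)·ln 8 = α·ln 5 + (1−α)·ln 12, i.e. α·0.7884574 = (1−α)·0.4054651.
With A = 0.7884574 and B = 0.4054651: α·A = (1−α)·B, so α = B/(A+B) = 0.4054651/1.1939225 ≈ 0.3396.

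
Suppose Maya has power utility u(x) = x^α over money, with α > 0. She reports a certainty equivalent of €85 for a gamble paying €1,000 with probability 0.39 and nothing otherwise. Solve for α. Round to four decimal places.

EU(lottery) = 0.39·1000^α + 0.61·0 = 0.39·1000^α.
Equating: 85^α = 0.39·1000^α, i.e. 0.0850^α = 0.39.
Taking logs: α·ln(85/1000) = ln(0.39), so α = -0.9416085 / -2.4651040 ≈ 0.3820.

α ≈ 0.3820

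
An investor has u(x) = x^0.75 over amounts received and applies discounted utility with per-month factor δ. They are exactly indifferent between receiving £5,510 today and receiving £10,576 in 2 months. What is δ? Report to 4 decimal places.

δ ≈ 0.7831

Indifference means u(5510) = δ^2 · u(10576), so δ^2 = u(5510)/u(10576).
With u(x) = x^0.75: δ^2 = 5510^0.75/10576^0.75 = (5510/10576)^0.75 = 0.61323.
So δ = 0.61323^(1/2) ≈ 0.7831.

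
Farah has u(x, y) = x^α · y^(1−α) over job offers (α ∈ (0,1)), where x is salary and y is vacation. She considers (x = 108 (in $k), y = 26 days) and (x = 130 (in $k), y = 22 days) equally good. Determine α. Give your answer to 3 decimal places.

The Cobb–Douglas utilities coincide, so 108^α·26^(1−α) = 130^α·22^(1−α).
Rearrange to (108/130)^α = (22/26)^(1−α) and take logs: α·-0.185403 = (1−α)·-0.167054.
With A = -0.185403 and B = -0.167054: α·A = (1−α)·B, so α = B/(A+B) = -0.167054/-0.352457 ≈ 0.474.

α ≈ 0.474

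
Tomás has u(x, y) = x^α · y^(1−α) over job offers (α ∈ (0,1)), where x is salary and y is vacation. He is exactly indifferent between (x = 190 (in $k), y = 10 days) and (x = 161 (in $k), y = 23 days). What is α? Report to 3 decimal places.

α ≈ 0.834

The Cobb–Douglas utilities coincide, so 190^α·10^(1−α) = 161^α·23^(1−α).
Rearrange to (190/161)^α = (23/10)^(1−α) and take logs: α·0.165620 = (1−α)·0.832909.
Thus α·(0.998529) = 0.832909, so α = 0.832909/0.998529 ≈ 0.834.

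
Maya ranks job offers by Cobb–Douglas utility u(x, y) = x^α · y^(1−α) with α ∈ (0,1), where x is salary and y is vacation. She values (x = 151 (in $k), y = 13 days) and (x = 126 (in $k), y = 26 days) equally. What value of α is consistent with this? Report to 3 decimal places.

α ≈ 0.793

Set the two utilities equal: 151^α·13^(1−α) = 126^α·26^(1−α).
Taking logs: α·ln 151 + (1−α)·ln 13 = α·ln 126 + (1−α)·ln 26, i.e. α·0.180998 = (1−α)·0.693147.
So α/(1−α) = (0.693147)/(0.180998) = 3.829584, and α = 3.829584/4.829584 ≈ 0.793.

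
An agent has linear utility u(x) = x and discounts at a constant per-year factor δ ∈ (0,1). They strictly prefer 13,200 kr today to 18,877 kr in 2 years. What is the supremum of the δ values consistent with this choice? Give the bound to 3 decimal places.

Under u(x) = x this choice says 13200 > δ^2·18877.
Dividing by 18877: δ^2 < 0.69926. Both sides are positive, so the square root keeps the direction.
δ < 0.69926^(1/2) = 0.836.

δ < 0.836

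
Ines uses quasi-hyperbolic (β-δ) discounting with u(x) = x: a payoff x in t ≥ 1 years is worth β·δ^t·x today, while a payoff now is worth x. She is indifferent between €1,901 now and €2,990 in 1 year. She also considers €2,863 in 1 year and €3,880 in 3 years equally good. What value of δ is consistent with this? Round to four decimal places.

δ ≈ 0.8590

The second indifference involves only future payoffs, so β cancels: β·δ^1·2863 = β·δ^3·3880, giving δ^2 = 2863/3880 = 0.73789, so δ = 0.85900.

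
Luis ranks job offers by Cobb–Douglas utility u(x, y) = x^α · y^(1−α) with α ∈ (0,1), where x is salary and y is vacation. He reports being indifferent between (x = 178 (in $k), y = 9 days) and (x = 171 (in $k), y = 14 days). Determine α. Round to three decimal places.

α ≈ 0.917

Set the two utilities equal: 178^α·9^(1−α) = 171^α·14^(1−α).
Rearrange to (178/171)^α = (14/9)^(1−α) and take logs: α·0.040120 = (1−α)·0.441833.
So α/(1−α) = (0.441833)/(0.040120) = 11.012787, and α = 11.012787/12.012787 ≈ 0.917.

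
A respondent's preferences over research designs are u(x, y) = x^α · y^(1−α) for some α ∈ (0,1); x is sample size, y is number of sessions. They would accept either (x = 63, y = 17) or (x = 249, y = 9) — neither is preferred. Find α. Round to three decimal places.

The Cobb–Douglas utilities coincide, so 63^α·17^(1−α) = 249^α·9^(1−α).
(63/249)^α = (9/17)^(1−α); take logs: α·ln(63/249) = (1−α)·ln(9/17), i.e. α·-1.374318 = (1−α)·-0.635989.
So α/(1−α) = (-0.635989)/(-1.374318) = 0.462767, and α = 0.462767/1.462767 ≈ 0.316.

α ≈ 0.316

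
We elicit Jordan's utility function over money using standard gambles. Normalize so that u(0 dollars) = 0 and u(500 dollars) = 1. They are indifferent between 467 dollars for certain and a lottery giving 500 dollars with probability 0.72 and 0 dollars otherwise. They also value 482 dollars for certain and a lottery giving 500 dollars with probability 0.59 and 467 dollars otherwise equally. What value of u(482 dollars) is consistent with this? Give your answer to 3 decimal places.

0.885

First, u(467 dollars) = 0.72·u(500 dollars) + 0.28·u(0 dollars) = 0.72.
The second indifference gives u(482 dollars) = 0.59·u(500 dollars) + 0.41·u(467 dollars) = 0.59·1.00 + 0.41·0.72 = 0.8852.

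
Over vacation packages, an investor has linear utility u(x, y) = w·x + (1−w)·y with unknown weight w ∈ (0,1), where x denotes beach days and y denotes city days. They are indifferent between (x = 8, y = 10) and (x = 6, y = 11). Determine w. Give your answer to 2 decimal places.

Indifference: w·8 + (1−w)·10 = w·6 + (1−w)·11.
Collecting terms: w·2 = (1−w)·1.
Hence w = 1/(2+1) = 1/3 = 0.33.

w = 0.33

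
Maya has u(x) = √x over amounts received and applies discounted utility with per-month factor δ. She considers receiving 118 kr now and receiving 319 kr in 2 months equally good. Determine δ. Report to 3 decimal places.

The payoff in 2 months is discounted by δ^2, so u(118) = δ^2·u(319) and δ^2 = u(118)/u(319).
Since u(x) = √x, δ^2 = √(118/319) = 0.60820.
Taking the square root: δ = 0.60820^(1/2) ≈ 0.780.

δ ≈ 0.780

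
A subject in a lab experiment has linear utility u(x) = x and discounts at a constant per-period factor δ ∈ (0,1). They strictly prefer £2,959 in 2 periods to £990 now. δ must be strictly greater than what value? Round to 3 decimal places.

δ > 0.578

Comparing present values: 990 < δ^2·2959.
Hence δ^2 > 990/2959 = 0.33457, and x ↦ x^(1/2) is increasing on (0,∞).
δ > 0.33457^(1/2) = 0.578.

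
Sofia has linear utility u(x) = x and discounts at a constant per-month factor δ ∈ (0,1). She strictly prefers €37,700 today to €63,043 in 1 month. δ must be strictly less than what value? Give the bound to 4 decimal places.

δ < 0.5980

Comparing present values: 37700 > δ·63043.
Dividing through by 63043 gives δ < 0.59800.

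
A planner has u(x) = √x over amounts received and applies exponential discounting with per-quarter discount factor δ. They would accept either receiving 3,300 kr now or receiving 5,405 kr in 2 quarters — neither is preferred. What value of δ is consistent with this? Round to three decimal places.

The payoff in 2 quarters is discounted by δ^2, so u(3300) = δ^2·u(5405) and δ^2 = u(3300)/u(5405).
With u(x) = √x: δ^2 = √3300/√5405 = √(3300/5405) = 0.78137.
Taking the square root: δ = 0.78137^(1/2) ≈ 0.884.

δ ≈ 0.884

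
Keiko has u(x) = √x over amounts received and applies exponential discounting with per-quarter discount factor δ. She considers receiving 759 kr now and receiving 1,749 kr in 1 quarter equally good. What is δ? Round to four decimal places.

The payoff in 1 quarter is discounted by δ, so u(759) = δ·u(1749) and δ = u(759)/u(1749).
Since u(x) = √x, δ = √(759/1749) = 0.65876.

δ ≈ 0.6588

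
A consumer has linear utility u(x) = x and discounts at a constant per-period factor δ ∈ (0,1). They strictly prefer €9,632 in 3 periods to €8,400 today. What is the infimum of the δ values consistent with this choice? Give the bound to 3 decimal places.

Comparing present values: 8400 < δ^3·9632.
So δ^3 > 8400/9632 = 0.87209; taking the cube root of both positive sides preserves the inequality.
δ > 0.87209^(1/3) = 0.955.

δ > 0.955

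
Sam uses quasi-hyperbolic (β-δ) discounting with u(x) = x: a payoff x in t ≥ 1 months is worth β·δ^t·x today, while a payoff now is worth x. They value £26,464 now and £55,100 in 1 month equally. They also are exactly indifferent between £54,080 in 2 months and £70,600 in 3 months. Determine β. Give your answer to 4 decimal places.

From the later pair, β·δ^2·54080 = β·δ^3·70600; dividing through, δ = 54080/70600 = 0.76601.
Now use the now-vs-future pair: 26464 = β·δ·55100 gives β = 26464/(0.76601·55100) ≈ 0.6270.

β ≈ 0.6270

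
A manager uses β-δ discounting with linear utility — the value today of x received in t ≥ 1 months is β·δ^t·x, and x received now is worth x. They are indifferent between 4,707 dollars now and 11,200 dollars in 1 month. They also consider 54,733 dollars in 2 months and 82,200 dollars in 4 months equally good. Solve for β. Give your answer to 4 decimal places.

The second indifference involves only future payoffs, so β cancels: β·δ^2·54733 = β·δ^4·82200, giving δ^2 = 54733/82200 = 0.66585, so δ = 0.81600.
Substituting δ into 4707 = β·δ·11200: β = 4707/(9139.170) ≈ 0.5150.

β ≈ 0.5150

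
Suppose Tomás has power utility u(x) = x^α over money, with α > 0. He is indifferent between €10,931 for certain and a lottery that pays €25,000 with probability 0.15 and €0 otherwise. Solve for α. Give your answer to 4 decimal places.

Since u(0) = 0, the lottery's EU is 0.15·25000^α.
Indifference: 10931^α = 0.15·25000^α, so (10931/25000)^α = 0.15.
Take logs: α = ln 0.15 / ln(10931/25000) ≈ 2.293221.

α ≈ 2.2932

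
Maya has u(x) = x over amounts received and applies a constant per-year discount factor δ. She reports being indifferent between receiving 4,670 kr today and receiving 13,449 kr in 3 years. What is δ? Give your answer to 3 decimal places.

The payoff in 3 years is discounted by δ^3, so u(4670) = δ^3·u(13449) and δ^3 = u(4670)/u(13449).
With u(x) = x: δ^3 = 4670/13449 = 0.34724.
So δ = 0.34724^(1/3) ≈ 0.703.

δ ≈ 0.703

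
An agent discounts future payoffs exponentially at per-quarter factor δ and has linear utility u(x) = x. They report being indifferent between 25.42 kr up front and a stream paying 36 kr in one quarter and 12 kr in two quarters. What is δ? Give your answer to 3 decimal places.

δ ≈ 0.590

Equating present values: 25.42 = 36δ + 12δ².
So 12δ² + 36δ − 25.42 = 0.
By the quadratic formula (taking the positive root), δ = (−36 + √2516.16) / 24 ≈ 0.590.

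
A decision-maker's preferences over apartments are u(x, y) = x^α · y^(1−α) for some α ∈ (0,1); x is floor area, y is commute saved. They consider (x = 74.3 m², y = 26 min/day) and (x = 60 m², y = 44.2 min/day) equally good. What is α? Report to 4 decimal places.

α ≈ 0.7128

Indifference: 74.3^α · 26^(1−α) = 60^α · 44.2^(1−α).
(74.3/60)^α = (44.2/26)^(1−α); take logs: α·ln(74.3/60) = (1−α)·ln(44.2/26), i.e. α·0.2137664 = (1−α)·0.5306283.
Thus α·(0.7443947) = 0.5306283, so α = 0.5306283/0.7443947 ≈ 0.7128.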